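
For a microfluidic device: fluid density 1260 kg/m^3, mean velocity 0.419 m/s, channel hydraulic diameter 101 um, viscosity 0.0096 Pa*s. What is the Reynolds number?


Step 1: Convert Dh to meters: Dh = 101e-6 m
Step 2: Re = rho * v * Dh / mu
Re = 1260 * 0.419 * 101e-6 / 0.0096
Re = 5.554


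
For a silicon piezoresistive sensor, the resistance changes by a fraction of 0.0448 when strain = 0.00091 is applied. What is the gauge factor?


Step 1: Identify values.
dR/R = 0.0448, strain = 0.00091
Step 2: GF = (dR/R) / strain = 0.0448 / 0.00091
GF = 49.2


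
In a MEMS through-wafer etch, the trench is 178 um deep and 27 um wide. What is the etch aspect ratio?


Step 1: AR = depth / width
Step 2: AR = 178 / 27
AR = 6.6


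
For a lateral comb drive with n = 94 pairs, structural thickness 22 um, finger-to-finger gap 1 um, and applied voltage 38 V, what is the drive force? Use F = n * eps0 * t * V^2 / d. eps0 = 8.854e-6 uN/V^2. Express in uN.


Step 1: Parameters: n=94, eps0=8.854e-6 uN/V^2, t=22 um, V=38 V, d=1 um
Step 2: V^2 = 1444
Step 3: F = 94 * 8.854e-6 * 22 * 1444 / 1
F = 26.44 uN


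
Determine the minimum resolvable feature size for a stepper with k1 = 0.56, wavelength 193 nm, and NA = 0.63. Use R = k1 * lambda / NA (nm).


Step 1: Identify values: k1 = 0.56, lambda = 193 nm, NA = 0.63
Step 2: R = k1 * lambda / NA
R = 0.56 * 193 / 0.63
R = 171.6 nm


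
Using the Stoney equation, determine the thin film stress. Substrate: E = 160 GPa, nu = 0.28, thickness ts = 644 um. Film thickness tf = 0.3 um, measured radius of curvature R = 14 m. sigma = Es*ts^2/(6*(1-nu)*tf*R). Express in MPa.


Step 1: Compute numerator: Es * ts^2 = 160 * 644^2 = 66357760 (GPa*um^2)
Step 2: Compute denominator (R in um): 6*(1-nu)*tf*R = 6*0.72*0.3*14e6 = 18144000.0 (um^2)
Step 3: sigma (GPa) = 66357760 / 18144000.0 = 3.657284e+00 GPa
Step 4: Convert to MPa (x1000): sigma = 3657.3 MPa


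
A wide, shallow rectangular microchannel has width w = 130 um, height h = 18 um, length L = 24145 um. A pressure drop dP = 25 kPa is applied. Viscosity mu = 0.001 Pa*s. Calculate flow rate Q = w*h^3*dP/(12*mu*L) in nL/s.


Step 1: Convert all dimensions to SI (meters).
w = 130e-6 m, h = 18e-6 m, L = 24145e-6 m, dP = 25e3 Pa
Step 2: Q = w * h^3 * dP / (12 * mu * L)
Q = 130e-6 * (18e-6)^3 * 25e3 / (12 * 0.001 * 24145e-6) = 6.541727e-11 m^3/s
Step 3: Convert Q from m^3/s to nL/s (1 m^3 = 1e12 nL, so multiply by 1e12).
Q = 65.417 nL/s


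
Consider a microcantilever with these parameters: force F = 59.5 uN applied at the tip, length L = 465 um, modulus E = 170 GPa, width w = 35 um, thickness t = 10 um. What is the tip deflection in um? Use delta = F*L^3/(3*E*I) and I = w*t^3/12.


Step 1: Calculate the second moment of area.
I = w * t^3 / 12 = 35 * 10^3 / 12 = 2916.6667 um^4
Step 2: Convert E to consistent units (1 GPa = 1000 uN/um^2).
E = 170 GPa = 170000 uN/um^2
Step 3: Calculate tip deflection.
delta = F * L^3 / (3 * E * I)
delta = 59.5 * 465^3 / (3 * 170000 * 2916.6667)
delta = 4.0218 um


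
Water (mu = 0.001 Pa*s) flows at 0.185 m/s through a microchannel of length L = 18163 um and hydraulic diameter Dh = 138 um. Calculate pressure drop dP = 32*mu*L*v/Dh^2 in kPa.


Step 1: Convert to SI: L = 18163e-6 m, Dh = 138e-6 m
Step 2: dP = 32 * 0.001 * 18163e-6 * 0.185 / (138e-6)^2
Step 3: dP = 5646.13 Pa
Step 4: Convert to kPa: dP = 5.65 kPa


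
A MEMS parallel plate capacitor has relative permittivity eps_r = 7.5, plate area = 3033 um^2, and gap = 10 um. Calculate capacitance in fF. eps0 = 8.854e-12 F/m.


Step 1: Convert area to m^2: A = 3033e-12 m^2
Step 2: Convert gap to m: d = 10e-6 m
Step 3: C = eps0 * eps_r * A / d
C = 8.854e-12 * 7.5 * 3033e-12 / 10e-6
Step 4: Convert to fF (multiply by 1e15).
C = 20.14 fF


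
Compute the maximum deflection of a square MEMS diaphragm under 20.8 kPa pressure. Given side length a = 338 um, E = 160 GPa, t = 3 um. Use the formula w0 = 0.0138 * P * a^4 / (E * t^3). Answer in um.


Step 1: Convert pressure to compatible units (E is in GPa, so P in GPa).
P = 20.8 kPa = 20.8e-6 GPa
Step 2: Compute numerator: 0.0138 * P * a^4.
a^4 = 338^4 = 13051691536
numerator = 0.0138 * 20.8e-6 * 13051691536 = 3.74636e+03
Step 3: Compute denominator: E * t^3 = 160 * 3^3 = 4320
Step 4: w0 = numerator / denominator = 3.74636e+03 / 4320 = 0.8672 um


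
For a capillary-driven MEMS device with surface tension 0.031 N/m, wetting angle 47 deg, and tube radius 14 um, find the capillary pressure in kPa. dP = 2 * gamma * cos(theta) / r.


Step 1: cos(47 deg) = 0.682
Step 2: Convert r to m: r = 14e-6 m
Step 3: dP = 2 * 0.031 * 0.682 / 14e-6 = 3020.3 Pa
Step 4: Convert Pa to kPa (divide by 1000).
dP = 3.02 kPa


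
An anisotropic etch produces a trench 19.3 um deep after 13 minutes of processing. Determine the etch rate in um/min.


Step 1: Etch rate = depth / time
Step 2: rate = 19.3 / 13
rate = 1.485 um/min


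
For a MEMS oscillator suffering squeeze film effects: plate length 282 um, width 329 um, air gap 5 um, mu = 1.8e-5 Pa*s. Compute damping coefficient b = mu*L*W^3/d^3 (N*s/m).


Step 1: Convert to SI.
L = 282e-6 m, W = 329e-6 m, d = 5e-6 m
Step 2: W^3 = (329e-6)^3 = 3.56e-11 m^3
Step 3: d^3 = (5e-6)^3 = 1.25e-16 m^3
Step 4: b = 1.8e-5 * 282e-6 * 3.56e-11 / 1.25e-16
b = 1.45e-03 N*s/m


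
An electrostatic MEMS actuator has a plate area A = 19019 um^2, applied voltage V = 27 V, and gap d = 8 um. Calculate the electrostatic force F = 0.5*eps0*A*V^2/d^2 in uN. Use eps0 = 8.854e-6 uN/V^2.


Step 1: Identify parameters.
eps0 = 8.854e-6 uN/V^2, A = 19019 um^2, V = 27 V, d = 8 um
Step 2: Compute V^2 = 27^2 = 729
Step 3: Compute d^2 = 8^2 = 64
Step 4: F = 0.5 * 8.854e-6 * 19019 * 729 / 64
F = 0.959 uN


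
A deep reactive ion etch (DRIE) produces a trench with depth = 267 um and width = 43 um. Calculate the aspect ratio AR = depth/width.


Step 1: AR = depth / width
Step 2: AR = 267 / 43
AR = 6.2


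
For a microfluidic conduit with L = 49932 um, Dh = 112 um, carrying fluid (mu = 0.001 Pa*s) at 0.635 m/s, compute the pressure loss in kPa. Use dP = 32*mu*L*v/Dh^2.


Step 1: Convert to SI: L = 49932e-6 m, Dh = 112e-6 m
Step 2: dP = 32 * 0.001 * 49932e-6 * 0.635 / (112e-6)^2
Step 3: dP = 80884.74 Pa
Step 4: Convert to kPa: dP = 80.88 kPa


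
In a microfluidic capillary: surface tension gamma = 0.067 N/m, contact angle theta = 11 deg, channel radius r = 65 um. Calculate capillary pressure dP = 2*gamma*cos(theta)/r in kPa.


Step 1: cos(11 deg) = 0.9816
Step 2: Convert r to m: r = 65e-6 m
Step 3: dP = 2 * 0.067 * 0.9816 / 65e-6 = 2023.6 Pa
Step 4: Convert Pa to kPa (divide by 1000).
dP = 2.02 kPa


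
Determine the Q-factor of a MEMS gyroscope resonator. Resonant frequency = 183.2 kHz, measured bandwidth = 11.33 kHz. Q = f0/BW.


Step 1: Q = f0 / bandwidth
Step 2: Q = 183.2 / 11.33
Q = 16.2


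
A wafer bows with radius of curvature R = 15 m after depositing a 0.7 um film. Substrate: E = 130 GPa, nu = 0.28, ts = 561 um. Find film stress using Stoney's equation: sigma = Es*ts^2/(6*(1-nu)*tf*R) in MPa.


Step 1: Compute numerator: Es * ts^2 = 130 * 561^2 = 40913730 (GPa*um^2)
Step 2: Compute denominator (R in um): 6*(1-nu)*tf*R = 6*0.72*0.7*15e6 = 45360000.0 (um^2)
Step 3: sigma (GPa) = 40913730 / 45360000.0 = 9.01978e-01 GPa
Step 4: Convert to MPa (x1000): sigma = 902.0 MPa


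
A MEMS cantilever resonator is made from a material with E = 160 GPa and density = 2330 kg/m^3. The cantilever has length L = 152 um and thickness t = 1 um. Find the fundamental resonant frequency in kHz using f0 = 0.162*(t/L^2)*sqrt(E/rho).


Step 1: Convert units to SI.
t_SI = 1e-6 m, L_SI = 152e-6 m
Step 2: Calculate sqrt(E/rho).
sqrt(160e9 / 2330) = 8286.71 m/s
Step 3: Compute f0.
f0 = 0.162 * 1e-6 / (152e-6)^2 * 8286.71 = 58104.5 Hz = 58.1 kHz


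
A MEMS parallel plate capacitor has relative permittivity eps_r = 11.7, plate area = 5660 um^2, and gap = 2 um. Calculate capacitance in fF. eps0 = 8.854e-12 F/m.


Step 1: Convert area to m^2: A = 5660e-12 m^2
Step 2: Convert gap to m: d = 2e-6 m
Step 3: C = eps0 * eps_r * A / d
C = 8.854e-12 * 11.7 * 5660e-12 / 2e-6
Step 4: Convert to fF (multiply by 1e15).
C = 293.16 fF


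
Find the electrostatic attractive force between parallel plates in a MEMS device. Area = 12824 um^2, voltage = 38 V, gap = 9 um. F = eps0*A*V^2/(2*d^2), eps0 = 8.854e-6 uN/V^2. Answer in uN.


Step 1: Identify parameters.
eps0 = 8.854e-6 uN/V^2, A = 12824 um^2, V = 38 V, d = 9 um
Step 2: Compute V^2 = 38^2 = 1444
Step 3: Compute d^2 = 9^2 = 81
Step 4: F = 0.5 * 8.854e-6 * 12824 * 1444 / 81
F = 1.012 uN


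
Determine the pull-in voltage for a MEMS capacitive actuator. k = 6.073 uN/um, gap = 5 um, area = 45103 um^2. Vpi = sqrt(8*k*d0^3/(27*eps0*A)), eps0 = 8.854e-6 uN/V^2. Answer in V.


Step 1: Compute numerator: 8 * k * d0^3 = 8 * 6.073 * 5^3 = 6073.0
Step 2: Compute denominator: 27 * eps0 * A = 27 * 8.854e-6 * 45103 = 10.782233
Step 3: Vpi = sqrt(6073.0 / 10.782233)
Vpi = 23.73 V


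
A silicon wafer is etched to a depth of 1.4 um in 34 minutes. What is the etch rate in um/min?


Step 1: Etch rate = depth / time
Step 2: rate = 1.4 / 34
rate = 0.041 um/min


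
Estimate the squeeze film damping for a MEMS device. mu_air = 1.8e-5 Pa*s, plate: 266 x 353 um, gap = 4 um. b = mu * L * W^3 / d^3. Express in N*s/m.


Step 1: Convert to SI.
L = 266e-6 m, W = 353e-6 m, d = 4e-6 m
Step 2: W^3 = (353e-6)^3 = 4.40e-11 m^3
Step 3: d^3 = (4e-6)^3 = 6.40e-17 m^3
Step 4: b = 1.8e-5 * 266e-6 * 4.40e-11 / 6.40e-17
b = 3.29e-03 N*s/m


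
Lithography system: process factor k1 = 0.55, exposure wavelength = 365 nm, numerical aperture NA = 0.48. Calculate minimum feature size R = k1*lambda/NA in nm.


Step 1: Identify values: k1 = 0.55, lambda = 365 nm, NA = 0.48
Step 2: R = k1 * lambda / NA
R = 0.55 * 365 / 0.48
R = 418.2 nm


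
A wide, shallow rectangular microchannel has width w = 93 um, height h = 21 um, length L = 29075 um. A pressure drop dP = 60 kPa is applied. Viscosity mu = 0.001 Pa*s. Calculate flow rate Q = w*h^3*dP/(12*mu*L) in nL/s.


Step 1: Convert all dimensions to SI (meters).
w = 93e-6 m, h = 21e-6 m, L = 29075e-6 m, dP = 60e3 Pa
Step 2: Q = w * h^3 * dP / (12 * mu * L)
Q = 93e-6 * (21e-6)^3 * 60e3 / (12 * 0.001 * 29075e-6) = 1.481123e-10 m^3/s
Step 3: Convert Q from m^3/s to nL/s (1 m^3 = 1e12 nL, so multiply by 1e12).
Q = 148.112 nL/s


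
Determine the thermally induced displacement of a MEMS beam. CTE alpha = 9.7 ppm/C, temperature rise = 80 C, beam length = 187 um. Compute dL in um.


Step 1: Convert CTE: alpha = 9.7 ppm/C = 9.7e-6 /C
Step 2: dL = 9.7e-6 * 80 * 187
dL = 0.1451 um


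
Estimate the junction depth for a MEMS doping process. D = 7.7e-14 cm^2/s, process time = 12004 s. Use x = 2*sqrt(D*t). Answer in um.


Step 1: Compute D*t = 7.7e-14 * 12004 = 9.24308e-10 cm^2
Step 2: sqrt(D*t) = 3.0402e-05 cm
Step 3: x = 2 * 3.0402e-05 cm = 6.0804e-05 cm
Step 4: Convert to um (1 cm = 1e4 um): x = 0.608 um


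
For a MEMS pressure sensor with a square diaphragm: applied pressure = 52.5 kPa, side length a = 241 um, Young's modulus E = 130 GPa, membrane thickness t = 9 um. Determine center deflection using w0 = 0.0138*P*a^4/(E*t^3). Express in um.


Step 1: Convert pressure to compatible units (E is in GPa, so P in GPa).
P = 52.5 kPa = 52.5e-6 GPa
Step 2: Compute numerator: 0.0138 * P * a^4.
a^4 = 241^4 = 3373402561
numerator = 0.0138 * 52.5e-6 * 3373402561 = 2.444e+03
Step 3: Compute denominator: E * t^3 = 130 * 9^3 = 94770
Step 4: w0 = numerator / denominator = 2.444e+03 / 94770 = 0.0258 um


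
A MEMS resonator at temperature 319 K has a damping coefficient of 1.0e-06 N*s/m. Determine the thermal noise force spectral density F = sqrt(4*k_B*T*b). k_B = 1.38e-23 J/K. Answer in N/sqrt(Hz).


Step 1: Compute 4 * k_B * T * b
= 4 * 1.38e-23 * 319 * 1.0e-06
= 1.7609e-26 N^2/Hz
Step 2: F_noise = sqrt(1.7609e-26)
F_noise = 1.33e-13 N/sqrt(Hz)


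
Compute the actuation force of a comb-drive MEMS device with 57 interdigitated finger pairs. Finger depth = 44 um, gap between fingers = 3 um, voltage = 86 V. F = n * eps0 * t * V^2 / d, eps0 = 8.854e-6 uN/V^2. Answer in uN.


Step 1: Parameters: n=57, eps0=8.854e-6 uN/V^2, t=44 um, V=86 V, d=3 um
Step 2: V^2 = 7396
Step 3: F = 57 * 8.854e-6 * 44 * 7396 / 3
F = 54.745 uN


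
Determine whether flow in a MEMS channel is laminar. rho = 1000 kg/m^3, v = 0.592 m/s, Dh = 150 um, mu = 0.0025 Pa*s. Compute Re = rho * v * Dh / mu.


Step 1: Convert Dh to meters: Dh = 150e-6 m
Step 2: Re = rho * v * Dh / mu
Re = 1000 * 0.592 * 150e-6 / 0.0025
Re = 35.52
Since Re = 35.52 is below ~2300, the flow is laminar.


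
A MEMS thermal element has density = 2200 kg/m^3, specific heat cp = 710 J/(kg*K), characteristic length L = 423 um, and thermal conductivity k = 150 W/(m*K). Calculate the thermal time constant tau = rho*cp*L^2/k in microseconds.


Step 1: Convert L to m: L = 423e-6 m
Step 2: L^2 = (423e-6)^2 = 1.78929e-07 m^2
Step 3: tau = 2200 * 710 * 1.78929e-07 / 150 = 1.86324732e-03 s
Step 4: Convert to microseconds (multiply by 1e6).
tau = 1863.247 us


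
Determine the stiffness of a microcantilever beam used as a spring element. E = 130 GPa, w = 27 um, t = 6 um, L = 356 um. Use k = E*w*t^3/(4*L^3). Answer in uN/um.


Step 1: Convert E to consistent units (1 GPa = 1000 uN/um^2).
E = 130 GPa = 130000 uN/um^2
Step 2: Compute t^3 = 6^3 = 216
Step 3: Compute L^3 = 356^3 = 45118016
Step 4: k = 130000 * 27 * 216 / (4 * 45118016)
k = 4.201 uN/um


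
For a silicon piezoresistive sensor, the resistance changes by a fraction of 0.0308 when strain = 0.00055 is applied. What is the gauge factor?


Step 1: Identify values.
dR/R = 0.0308, strain = 0.00055
Step 2: GF = (dR/R) / strain = 0.0308 / 0.00055
GF = 56.0


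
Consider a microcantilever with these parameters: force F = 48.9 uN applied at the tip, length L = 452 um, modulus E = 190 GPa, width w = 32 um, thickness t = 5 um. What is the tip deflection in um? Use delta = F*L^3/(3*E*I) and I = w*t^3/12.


Step 1: Calculate the second moment of area.
I = w * t^3 / 12 = 32 * 5^3 / 12 = 333.3333 um^4
Step 2: Convert E to consistent units (1 GPa = 1000 uN/um^2).
E = 190 GPa = 190000 uN/um^2
Step 3: Calculate tip deflection.
delta = F * L^3 / (3 * E * I)
delta = 48.9 * 452^3 / (3 * 190000 * 333.3333)
delta = 23.7668 um


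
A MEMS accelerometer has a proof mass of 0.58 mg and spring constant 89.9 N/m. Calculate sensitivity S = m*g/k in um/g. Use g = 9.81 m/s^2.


Step 1: Convert mass: m = 0.58 mg = 5.80e-07 kg
Step 2: S = m * g / k = 5.80e-07 * 9.81 / 89.9
Step 3: S = 6.33e-08 m/g
Step 4: Convert to um/g: S = 0.063 um/g


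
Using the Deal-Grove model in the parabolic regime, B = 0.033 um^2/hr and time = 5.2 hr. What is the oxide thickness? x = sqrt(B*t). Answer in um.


Step 1: Compute B*t = 0.033 * 5.2 = 0.1716
Step 2: x = sqrt(0.1716)
x = 0.414 um


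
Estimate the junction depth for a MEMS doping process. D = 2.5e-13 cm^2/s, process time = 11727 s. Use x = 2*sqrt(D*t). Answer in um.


Step 1: Compute D*t = 2.5e-13 * 11727 = 2.93175e-09 cm^2
Step 2: sqrt(D*t) = 5.41456e-05 cm
Step 3: x = 2 * 5.41456e-05 cm = 1.082912e-04 cm
Step 4: Convert to um (1 cm = 1e4 um): x = 1.083 um


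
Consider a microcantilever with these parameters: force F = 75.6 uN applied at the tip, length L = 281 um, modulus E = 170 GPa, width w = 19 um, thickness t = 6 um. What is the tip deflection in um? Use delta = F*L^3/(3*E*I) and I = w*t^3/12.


Step 1: Calculate the second moment of area.
I = w * t^3 / 12 = 19 * 6^3 / 12 = 342.0 um^4
Step 2: Convert E to consistent units (1 GPa = 1000 uN/um^2).
E = 170 GPa = 170000 uN/um^2
Step 3: Calculate tip deflection.
delta = F * L^3 / (3 * E * I)
delta = 75.6 * 281^3 / (3 * 170000 * 342.0)
delta = 9.6171 um


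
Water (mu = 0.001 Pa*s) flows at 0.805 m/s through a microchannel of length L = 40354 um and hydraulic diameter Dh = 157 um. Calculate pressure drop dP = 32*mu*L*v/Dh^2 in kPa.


Step 1: Convert to SI: L = 40354e-6 m, Dh = 157e-6 m
Step 2: dP = 32 * 0.001 * 40354e-6 * 0.805 / (157e-6)^2
Step 3: dP = 42172.87 Pa
Step 4: Convert to kPa: dP = 42.17 kPa


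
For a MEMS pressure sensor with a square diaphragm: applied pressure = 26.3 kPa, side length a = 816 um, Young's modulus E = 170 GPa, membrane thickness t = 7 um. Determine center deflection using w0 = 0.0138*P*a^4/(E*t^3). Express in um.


Step 1: Convert pressure to compatible units (E is in GPa, so P in GPa).
P = 26.3 kPa = 26.3e-6 GPa
Step 2: Compute numerator: 0.0138 * P * a^4.
a^4 = 816^4 = 443364212736
numerator = 0.0138 * 26.3e-6 * 443364212736 = 1.609146e+05
Step 3: Compute denominator: E * t^3 = 170 * 7^3 = 58310
Step 4: w0 = numerator / denominator = 1.609146e+05 / 58310 = 2.7596 um


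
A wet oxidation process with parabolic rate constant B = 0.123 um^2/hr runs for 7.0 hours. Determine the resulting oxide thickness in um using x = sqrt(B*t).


Step 1: Compute B*t = 0.123 * 7.0 = 0.861
Step 2: x = sqrt(0.861)
x = 0.928 um


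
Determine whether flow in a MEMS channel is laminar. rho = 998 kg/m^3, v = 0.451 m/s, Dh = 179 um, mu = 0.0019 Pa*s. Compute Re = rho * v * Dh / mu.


Step 1: Convert Dh to meters: Dh = 179e-6 m
Step 2: Re = rho * v * Dh / mu
Re = 998 * 0.451 * 179e-6 / 0.0019
Re = 42.404
Since Re = 42.404 is below ~2300, the flow is laminar.


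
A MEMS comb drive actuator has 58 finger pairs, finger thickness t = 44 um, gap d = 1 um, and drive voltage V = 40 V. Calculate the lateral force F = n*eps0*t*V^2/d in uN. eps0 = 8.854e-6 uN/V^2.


Step 1: Parameters: n=58, eps0=8.854e-6 uN/V^2, t=44 um, V=40 V, d=1 um
Step 2: V^2 = 1600
Step 3: F = 58 * 8.854e-6 * 44 * 1600 / 1
F = 36.153 uN


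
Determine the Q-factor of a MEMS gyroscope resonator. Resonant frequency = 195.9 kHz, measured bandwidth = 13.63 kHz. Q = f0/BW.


Step 1: Q = f0 / bandwidth
Step 2: Q = 195.9 / 13.63
Q = 14.4


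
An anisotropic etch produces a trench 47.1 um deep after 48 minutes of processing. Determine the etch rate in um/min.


Step 1: Etch rate = depth / time
Step 2: rate = 47.1 / 48
rate = 0.981 um/min


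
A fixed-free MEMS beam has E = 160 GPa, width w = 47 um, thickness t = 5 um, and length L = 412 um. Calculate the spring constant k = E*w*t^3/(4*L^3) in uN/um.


Step 1: Convert E to consistent units (1 GPa = 1000 uN/um^2).
E = 160 GPa = 160000 uN/um^2
Step 2: Compute t^3 = 5^3 = 125
Step 3: Compute L^3 = 412^3 = 69934528
Step 4: k = 160000 * 47 * 125 / (4 * 69934528)
k = 3.3603 uN/um


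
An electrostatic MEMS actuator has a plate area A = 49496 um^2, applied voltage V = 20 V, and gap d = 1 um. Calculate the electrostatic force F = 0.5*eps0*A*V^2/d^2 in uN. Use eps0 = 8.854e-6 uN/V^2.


Step 1: Identify parameters.
eps0 = 8.854e-6 uN/V^2, A = 49496 um^2, V = 20 V, d = 1 um
Step 2: Compute V^2 = 20^2 = 400
Step 3: Compute d^2 = 1^2 = 1
Step 4: F = 0.5 * 8.854e-6 * 49496 * 400 / 1
F = 87.648 uN


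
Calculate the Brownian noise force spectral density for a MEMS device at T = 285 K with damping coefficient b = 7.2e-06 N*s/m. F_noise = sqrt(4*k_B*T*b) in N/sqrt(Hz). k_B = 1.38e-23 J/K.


Step 1: Compute 4 * k_B * T * b
= 4 * 1.38e-23 * 285 * 7.2e-06
= 1.1327e-25 N^2/Hz
Step 2: F_noise = sqrt(1.1327e-25)
F_noise = 3.37e-13 N/sqrt(Hz)


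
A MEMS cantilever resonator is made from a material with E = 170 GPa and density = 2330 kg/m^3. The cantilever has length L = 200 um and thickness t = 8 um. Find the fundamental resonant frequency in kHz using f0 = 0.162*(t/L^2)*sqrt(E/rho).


Step 1: Convert units to SI.
t_SI = 8e-6 m, L_SI = 200e-6 m
Step 2: Calculate sqrt(E/rho).
sqrt(170e9 / 2330) = 8541.74 m/s
Step 3: Compute f0.
f0 = 0.162 * 8e-6 / (200e-6)^2 * 8541.74 = 276752.4 Hz = 276.75 kHz


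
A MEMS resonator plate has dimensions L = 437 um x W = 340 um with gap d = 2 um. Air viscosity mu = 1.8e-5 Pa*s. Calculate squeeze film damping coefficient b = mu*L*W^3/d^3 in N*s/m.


Step 1: Convert to SI.
L = 437e-6 m, W = 340e-6 m, d = 2e-6 m
Step 2: W^3 = (340e-6)^3 = 3.93e-11 m^3
Step 3: d^3 = (2e-6)^3 = 8.00e-18 m^3
Step 4: b = 1.8e-5 * 437e-6 * 3.93e-11 / 8.00e-18
b = 3.86e-02 N*s/m


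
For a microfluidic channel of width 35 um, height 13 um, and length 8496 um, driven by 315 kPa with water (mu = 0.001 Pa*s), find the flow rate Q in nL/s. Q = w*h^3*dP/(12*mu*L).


Step 1: Convert all dimensions to SI (meters).
w = 35e-6 m, h = 13e-6 m, L = 8496e-6 m, dP = 315e3 Pa
Step 2: Q = w * h^3 * dP / (12 * mu * L)
Q = 35e-6 * (13e-6)^3 * 315e3 / (12 * 0.001 * 8496e-6) = 2.3758166e-10 m^3/s
Step 3: Convert Q from m^3/s to nL/s (1 m^3 = 1e12 nL, so multiply by 1e12).
Q = 237.582 nL/s


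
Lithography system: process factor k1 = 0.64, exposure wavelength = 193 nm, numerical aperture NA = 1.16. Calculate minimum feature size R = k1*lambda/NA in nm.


Step 1: Identify values: k1 = 0.64, lambda = 193 nm, NA = 1.16
Step 2: R = k1 * lambda / NA
R = 0.64 * 193 / 1.16
R = 106.5 nm


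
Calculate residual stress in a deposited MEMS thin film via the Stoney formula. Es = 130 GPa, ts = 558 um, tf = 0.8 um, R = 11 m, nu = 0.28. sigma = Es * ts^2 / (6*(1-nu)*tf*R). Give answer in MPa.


Step 1: Compute numerator: Es * ts^2 = 130 * 558^2 = 40477320 (GPa*um^2)
Step 2: Compute denominator (R in um): 6*(1-nu)*tf*R = 6*0.72*0.8*11e6 = 38016000.0 (um^2)
Step 3: sigma (GPa) = 40477320 / 38016000.0 = 1.064744e+00 GPa
Step 4: Convert to MPa (x1000): sigma = 1064.7 MPa


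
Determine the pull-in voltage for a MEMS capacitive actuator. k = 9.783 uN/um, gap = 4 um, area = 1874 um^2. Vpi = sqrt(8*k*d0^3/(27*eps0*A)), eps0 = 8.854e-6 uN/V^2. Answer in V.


Step 1: Compute numerator: 8 * k * d0^3 = 8 * 9.783 * 4^3 = 5008.896
Step 2: Compute denominator: 27 * eps0 * A = 27 * 8.854e-6 * 1874 = 0.447995
Step 3: Vpi = sqrt(5008.896 / 0.447995)
Vpi = 105.74 V


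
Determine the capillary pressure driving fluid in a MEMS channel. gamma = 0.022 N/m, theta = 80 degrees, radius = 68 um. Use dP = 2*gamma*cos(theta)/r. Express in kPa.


Step 1: cos(80 deg) = 0.1736
Step 2: Convert r to m: r = 68e-6 m
Step 3: dP = 2 * 0.022 * 0.1736 / 68e-6 = 112.3 Pa
Step 4: Convert Pa to kPa (divide by 1000).
dP = 0.11 kPa


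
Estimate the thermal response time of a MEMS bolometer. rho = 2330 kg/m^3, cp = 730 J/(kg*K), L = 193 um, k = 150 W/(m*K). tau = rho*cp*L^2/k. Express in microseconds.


Step 1: Convert L to m: L = 193e-6 m
Step 2: L^2 = (193e-6)^2 = 3.7249e-08 m^2
Step 3: tau = 2330 * 730 * 3.7249e-08 / 150 = 4.2237883e-04 s
Step 4: Convert to microseconds (multiply by 1e6).
tau = 422.379 us


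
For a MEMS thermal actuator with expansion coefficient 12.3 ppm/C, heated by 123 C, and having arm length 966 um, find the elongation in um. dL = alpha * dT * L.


Step 1: Convert CTE: alpha = 12.3 ppm/C = 12.3e-6 /C
Step 2: dL = 12.3e-6 * 123 * 966
dL = 1.4615 um


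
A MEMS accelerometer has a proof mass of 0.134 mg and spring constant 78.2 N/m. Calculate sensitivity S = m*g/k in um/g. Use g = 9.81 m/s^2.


Step 1: Convert mass: m = 0.134 mg = 1.34e-07 kg
Step 2: S = m * g / k = 1.34e-07 * 9.81 / 78.2
Step 3: S = 1.68e-08 m/g
Step 4: Convert to um/g: S = 0.017 um/g


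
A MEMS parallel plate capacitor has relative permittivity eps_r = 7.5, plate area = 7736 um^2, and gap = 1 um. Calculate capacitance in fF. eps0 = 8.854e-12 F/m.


Step 1: Convert area to m^2: A = 7736e-12 m^2
Step 2: Convert gap to m: d = 1e-6 m
Step 3: C = eps0 * eps_r * A / d
C = 8.854e-12 * 7.5 * 7736e-12 / 1e-6
Step 4: Convert to fF (multiply by 1e15).
C = 513.71 fF


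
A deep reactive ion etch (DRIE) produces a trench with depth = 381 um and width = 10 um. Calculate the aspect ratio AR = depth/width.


Step 1: AR = depth / width
Step 2: AR = 381 / 10
AR = 38.1


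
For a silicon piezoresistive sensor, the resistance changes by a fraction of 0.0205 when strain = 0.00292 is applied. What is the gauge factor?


Step 1: Identify values.
dR/R = 0.0205, strain = 0.00292
Step 2: GF = (dR/R) / strain = 0.0205 / 0.00292
GF = 7.0


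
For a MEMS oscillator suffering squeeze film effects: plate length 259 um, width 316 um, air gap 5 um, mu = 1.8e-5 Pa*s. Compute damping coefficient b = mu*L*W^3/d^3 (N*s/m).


Step 1: Convert to SI.
L = 259e-6 m, W = 316e-6 m, d = 5e-6 m
Step 2: W^3 = (316e-6)^3 = 3.16e-11 m^3
Step 3: d^3 = (5e-6)^3 = 1.25e-16 m^3
Step 4: b = 1.8e-5 * 259e-6 * 3.16e-11 / 1.25e-16
b = 1.18e-03 N*s/m


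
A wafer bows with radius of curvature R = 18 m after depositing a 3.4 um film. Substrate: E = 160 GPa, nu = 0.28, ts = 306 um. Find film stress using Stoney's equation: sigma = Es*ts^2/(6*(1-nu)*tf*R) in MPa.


Step 1: Compute numerator: Es * ts^2 = 160 * 306^2 = 14981760 (GPa*um^2)
Step 2: Compute denominator (R in um): 6*(1-nu)*tf*R = 6*0.72*3.4*18e6 = 264384000.0 (um^2)
Step 3: sigma (GPa) = 14981760 / 264384000.0 = 5.6667e-02 GPa
Step 4: Convert to MPa (x1000): sigma = 56.7 MPa


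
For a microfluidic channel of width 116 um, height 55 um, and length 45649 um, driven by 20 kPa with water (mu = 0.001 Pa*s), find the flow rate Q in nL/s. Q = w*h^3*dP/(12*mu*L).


Step 1: Convert all dimensions to SI (meters).
w = 116e-6 m, h = 55e-6 m, L = 45649e-6 m, dP = 20e3 Pa
Step 2: Q = w * h^3 * dP / (12 * mu * L)
Q = 116e-6 * (55e-6)^3 * 20e3 / (12 * 0.001 * 45649e-6) = 7.0463391e-10 m^3/s
Step 3: Convert Q from m^3/s to nL/s (1 m^3 = 1e12 nL, so multiply by 1e12).
Q = 704.634 nL/s


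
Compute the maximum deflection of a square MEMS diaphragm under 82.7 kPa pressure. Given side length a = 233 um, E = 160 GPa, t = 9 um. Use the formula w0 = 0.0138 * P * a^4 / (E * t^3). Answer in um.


Step 1: Convert pressure to compatible units (E is in GPa, so P in GPa).
P = 82.7 kPa = 82.7e-6 GPa
Step 2: Compute numerator: 0.0138 * P * a^4.
a^4 = 233^4 = 2947295521
numerator = 0.0138 * 82.7e-6 * 2947295521 = 3.3636e+03
Step 3: Compute denominator: E * t^3 = 160 * 9^3 = 116640
Step 4: w0 = numerator / denominator = 3.3636e+03 / 116640 = 0.0288 um


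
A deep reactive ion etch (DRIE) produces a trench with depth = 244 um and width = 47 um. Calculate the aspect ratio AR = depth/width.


Step 1: AR = depth / width
Step 2: AR = 244 / 47
AR = 5.2


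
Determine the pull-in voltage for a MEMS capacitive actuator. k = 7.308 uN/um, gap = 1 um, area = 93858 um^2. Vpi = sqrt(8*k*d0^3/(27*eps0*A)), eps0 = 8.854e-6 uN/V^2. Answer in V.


Step 1: Compute numerator: 8 * k * d0^3 = 8 * 7.308 * 1^3 = 58.464
Step 2: Compute denominator: 27 * eps0 * A = 27 * 8.854e-6 * 93858 = 22.437506
Step 3: Vpi = sqrt(58.464 / 22.437506)
Vpi = 1.61 V


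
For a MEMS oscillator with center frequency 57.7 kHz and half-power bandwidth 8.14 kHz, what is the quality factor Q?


Step 1: Q = f0 / bandwidth
Step 2: Q = 57.7 / 8.14
Q = 7.1


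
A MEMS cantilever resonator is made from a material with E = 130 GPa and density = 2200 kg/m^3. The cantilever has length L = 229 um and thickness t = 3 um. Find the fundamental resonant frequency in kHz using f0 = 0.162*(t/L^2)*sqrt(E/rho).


Step 1: Convert units to SI.
t_SI = 3e-6 m, L_SI = 229e-6 m
Step 2: Calculate sqrt(E/rho).
sqrt(130e9 / 2200) = 7687.06 m/s
Step 3: Compute f0.
f0 = 0.162 * 3e-6 / (229e-6)^2 * 7687.06 = 71240.3 Hz = 71.24 kHz


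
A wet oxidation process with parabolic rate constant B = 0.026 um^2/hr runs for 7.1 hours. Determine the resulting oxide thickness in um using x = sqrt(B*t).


Step 1: Compute B*t = 0.026 * 7.1 = 0.1846
Step 2: x = sqrt(0.1846)
x = 0.43 um


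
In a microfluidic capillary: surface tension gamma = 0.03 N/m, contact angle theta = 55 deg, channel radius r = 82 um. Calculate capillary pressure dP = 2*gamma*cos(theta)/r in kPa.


Step 1: cos(55 deg) = 0.5736
Step 2: Convert r to m: r = 82e-6 m
Step 3: dP = 2 * 0.03 * 0.5736 / 82e-6 = 419.7 Pa
Step 4: Convert Pa to kPa (divide by 1000).
dP = 0.42 kPa


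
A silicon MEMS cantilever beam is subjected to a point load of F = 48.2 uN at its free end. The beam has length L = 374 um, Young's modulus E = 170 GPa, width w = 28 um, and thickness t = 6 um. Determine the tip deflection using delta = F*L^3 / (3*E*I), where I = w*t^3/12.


Step 1: Calculate the second moment of area.
I = w * t^3 / 12 = 28 * 6^3 / 12 = 504.0 um^4
Step 2: Convert E to consistent units (1 GPa = 1000 uN/um^2).
E = 170 GPa = 170000 uN/um^2
Step 3: Calculate tip deflection.
delta = F * L^3 / (3 * E * I)
delta = 48.2 * 374^3 / (3 * 170000 * 504.0)
delta = 9.8098 um


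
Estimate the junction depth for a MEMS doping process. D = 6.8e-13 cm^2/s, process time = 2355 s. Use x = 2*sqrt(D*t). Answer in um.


Step 1: Compute D*t = 6.8e-13 * 2355 = 1.6014e-09 cm^2
Step 2: sqrt(D*t) = 4e-05 cm
Step 3: x = 2 * 4e-05 cm = 8e-05 cm
Step 4: Convert to um (1 cm = 1e4 um): x = 0.8 um


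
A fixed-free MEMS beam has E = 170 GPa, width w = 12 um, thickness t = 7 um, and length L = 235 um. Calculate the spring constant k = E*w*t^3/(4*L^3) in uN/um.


Step 1: Convert E to consistent units (1 GPa = 1000 uN/um^2).
E = 170 GPa = 170000 uN/um^2
Step 2: Compute t^3 = 7^3 = 343
Step 3: Compute L^3 = 235^3 = 12977875
Step 4: k = 170000 * 12 * 343 / (4 * 12977875)
k = 13.4791 uN/um


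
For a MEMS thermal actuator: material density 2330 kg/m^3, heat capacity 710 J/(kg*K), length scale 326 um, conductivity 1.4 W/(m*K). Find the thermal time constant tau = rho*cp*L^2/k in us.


Step 1: Convert L to m: L = 326e-6 m
Step 2: L^2 = (326e-6)^2 = 1.06276e-07 m^2
Step 3: tau = 2330 * 710 * 1.06276e-07 / 1.4 = 1.2558027629e-01 s
Step 4: Convert to microseconds (multiply by 1e6).
tau = 125580.276 us


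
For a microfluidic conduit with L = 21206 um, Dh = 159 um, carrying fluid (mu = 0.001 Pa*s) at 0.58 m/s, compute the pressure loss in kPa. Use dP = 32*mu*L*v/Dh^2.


Step 1: Convert to SI: L = 21206e-6 m, Dh = 159e-6 m
Step 2: dP = 32 * 0.001 * 21206e-6 * 0.58 / (159e-6)^2
Step 3: dP = 15568.35 Pa
Step 4: Convert to kPa: dP = 15.57 kPa


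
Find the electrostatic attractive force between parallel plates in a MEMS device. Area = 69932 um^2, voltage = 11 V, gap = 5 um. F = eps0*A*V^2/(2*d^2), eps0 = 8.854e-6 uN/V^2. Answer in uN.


Step 1: Identify parameters.
eps0 = 8.854e-6 uN/V^2, A = 69932 um^2, V = 11 V, d = 5 um
Step 2: Compute V^2 = 11^2 = 121
Step 3: Compute d^2 = 5^2 = 25
Step 4: F = 0.5 * 8.854e-6 * 69932 * 121 / 25
F = 1.498 uN


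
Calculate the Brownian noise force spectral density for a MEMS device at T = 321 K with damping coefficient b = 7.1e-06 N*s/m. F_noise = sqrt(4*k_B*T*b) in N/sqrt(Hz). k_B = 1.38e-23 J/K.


Step 1: Compute 4 * k_B * T * b
= 4 * 1.38e-23 * 321 * 7.1e-06
= 1.2581e-25 N^2/Hz
Step 2: F_noise = sqrt(1.2581e-25)
F_noise = 3.55e-13 N/sqrt(Hz)


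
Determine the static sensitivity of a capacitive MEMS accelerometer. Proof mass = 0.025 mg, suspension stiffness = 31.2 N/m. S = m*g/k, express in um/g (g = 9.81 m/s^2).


Step 1: Convert mass: m = 0.025 mg = 2.50e-08 kg
Step 2: S = m * g / k = 2.50e-08 * 9.81 / 31.2
Step 3: S = 7.86e-09 m/g
Step 4: Convert to um/g: S = 0.008 um/g


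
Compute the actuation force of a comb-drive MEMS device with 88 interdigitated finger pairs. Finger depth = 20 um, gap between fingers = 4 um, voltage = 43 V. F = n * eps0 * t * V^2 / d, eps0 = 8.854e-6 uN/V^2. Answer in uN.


Step 1: Parameters: n=88, eps0=8.854e-6 uN/V^2, t=20 um, V=43 V, d=4 um
Step 2: V^2 = 1849
Step 3: F = 88 * 8.854e-6 * 20 * 1849 / 4
F = 7.203 uN


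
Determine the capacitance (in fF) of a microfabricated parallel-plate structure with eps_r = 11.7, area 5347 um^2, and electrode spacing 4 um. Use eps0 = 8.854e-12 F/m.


Step 1: Convert area to m^2: A = 5347e-12 m^2
Step 2: Convert gap to m: d = 4e-6 m
Step 3: C = eps0 * eps_r * A / d
C = 8.854e-12 * 11.7 * 5347e-12 / 4e-6
Step 4: Convert to fF (multiply by 1e15).
C = 138.48 fF


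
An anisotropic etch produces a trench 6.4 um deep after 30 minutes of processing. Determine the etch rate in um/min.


Step 1: Etch rate = depth / time
Step 2: rate = 6.4 / 30
rate = 0.213 um/min


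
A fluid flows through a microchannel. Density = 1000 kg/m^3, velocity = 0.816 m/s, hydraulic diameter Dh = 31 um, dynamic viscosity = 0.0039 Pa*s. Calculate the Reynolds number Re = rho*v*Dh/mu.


Step 1: Convert Dh to meters: Dh = 31e-6 m
Step 2: Re = rho * v * Dh / mu
Re = 1000 * 0.816 * 31e-6 / 0.0039
Re = 6.486


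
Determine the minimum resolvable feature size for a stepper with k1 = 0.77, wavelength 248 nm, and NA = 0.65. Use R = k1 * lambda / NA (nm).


Step 1: Identify values: k1 = 0.77, lambda = 248 nm, NA = 0.65
Step 2: R = k1 * lambda / NA
R = 0.77 * 248 / 0.65
R = 293.8 nm


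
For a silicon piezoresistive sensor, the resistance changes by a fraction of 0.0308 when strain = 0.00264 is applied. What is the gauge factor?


Step 1: Identify values.
dR/R = 0.0308, strain = 0.00264
Step 2: GF = (dR/R) / strain = 0.0308 / 0.00264
GF = 11.7


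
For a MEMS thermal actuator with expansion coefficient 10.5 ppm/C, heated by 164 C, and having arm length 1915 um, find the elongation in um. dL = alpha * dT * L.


Step 1: Convert CTE: alpha = 10.5 ppm/C = 10.5e-6 /C
Step 2: dL = 10.5e-6 * 164 * 1915
dL = 3.2976 um


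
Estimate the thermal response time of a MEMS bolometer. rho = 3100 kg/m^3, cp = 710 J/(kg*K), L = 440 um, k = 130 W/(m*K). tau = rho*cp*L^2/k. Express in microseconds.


Step 1: Convert L to m: L = 440e-6 m
Step 2: L^2 = (440e-6)^2 = 1.936e-07 m^2
Step 3: tau = 3100 * 710 * 1.936e-07 / 130 = 3.27779692e-03 s
Step 4: Convert to microseconds (multiply by 1e6).
tau = 3277.797 us


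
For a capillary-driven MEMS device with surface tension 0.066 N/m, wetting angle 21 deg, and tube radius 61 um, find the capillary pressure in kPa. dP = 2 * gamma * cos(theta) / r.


Step 1: cos(21 deg) = 0.9336
Step 2: Convert r to m: r = 61e-6 m
Step 3: dP = 2 * 0.066 * 0.9336 / 61e-6 = 2020.2 Pa
Step 4: Convert Pa to kPa (divide by 1000).
dP = 2.02 kPa


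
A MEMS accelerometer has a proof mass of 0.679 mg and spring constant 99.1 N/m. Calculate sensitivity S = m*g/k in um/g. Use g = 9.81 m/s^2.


Step 1: Convert mass: m = 0.679 mg = 6.79e-07 kg
Step 2: S = m * g / k = 6.79e-07 * 9.81 / 99.1
Step 3: S = 6.72e-08 m/g
Step 4: Convert to um/g: S = 0.067 um/g


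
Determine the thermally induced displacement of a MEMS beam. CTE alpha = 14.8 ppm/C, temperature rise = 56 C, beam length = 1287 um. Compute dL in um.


Step 1: Convert CTE: alpha = 14.8 ppm/C = 14.8e-6 /C
Step 2: dL = 14.8e-6 * 56 * 1287
dL = 1.0667 um


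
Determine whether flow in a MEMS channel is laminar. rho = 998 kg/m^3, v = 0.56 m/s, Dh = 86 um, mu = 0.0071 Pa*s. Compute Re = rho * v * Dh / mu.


Step 1: Convert Dh to meters: Dh = 86e-6 m
Step 2: Re = rho * v * Dh / mu
Re = 998 * 0.56 * 86e-6 / 0.0071
Re = 6.77
Since Re = 6.77 is below ~2300, the flow is laminar.


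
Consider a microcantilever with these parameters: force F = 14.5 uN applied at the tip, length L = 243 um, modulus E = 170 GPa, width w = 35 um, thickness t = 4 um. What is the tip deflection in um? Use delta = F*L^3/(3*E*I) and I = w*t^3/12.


Step 1: Calculate the second moment of area.
I = w * t^3 / 12 = 35 * 4^3 / 12 = 186.6667 um^4
Step 2: Convert E to consistent units (1 GPa = 1000 uN/um^2).
E = 170 GPa = 170000 uN/um^2
Step 3: Calculate tip deflection.
delta = F * L^3 / (3 * E * I)
delta = 14.5 * 243^3 / (3 * 170000 * 186.6667)
delta = 2.1855 um


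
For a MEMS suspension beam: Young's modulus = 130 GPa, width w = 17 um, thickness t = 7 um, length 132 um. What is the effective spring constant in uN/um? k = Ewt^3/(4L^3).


Step 1: Convert E to consistent units (1 GPa = 1000 uN/um^2).
E = 130 GPa = 130000 uN/um^2
Step 2: Compute t^3 = 7^3 = 343
Step 3: Compute L^3 = 132^3 = 2299968
Step 4: k = 130000 * 17 * 343 / (4 * 2299968)
k = 82.3957 uN/um


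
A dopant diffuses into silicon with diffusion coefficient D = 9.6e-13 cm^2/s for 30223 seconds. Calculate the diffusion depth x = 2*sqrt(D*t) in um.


Step 1: Compute D*t = 9.6e-13 * 30223 = 2.901408e-08 cm^2
Step 2: sqrt(D*t) = 1.70335e-04 cm
Step 3: x = 2 * 1.70335e-04 cm = 3.4067e-04 cm
Step 4: Convert to um (1 cm = 1e4 um): x = 3.407 um


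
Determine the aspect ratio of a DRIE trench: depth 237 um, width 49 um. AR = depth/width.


Step 1: AR = depth / width
Step 2: AR = 237 / 49
AR = 4.8


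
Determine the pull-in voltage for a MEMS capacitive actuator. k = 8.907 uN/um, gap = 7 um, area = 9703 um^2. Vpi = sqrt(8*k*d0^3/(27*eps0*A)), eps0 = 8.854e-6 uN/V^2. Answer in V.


Step 1: Compute numerator: 8 * k * d0^3 = 8 * 8.907 * 7^3 = 24440.808
Step 2: Compute denominator: 27 * eps0 * A = 27 * 8.854e-6 * 9703 = 2.31958
Step 3: Vpi = sqrt(24440.808 / 2.31958)
Vpi = 102.65 V


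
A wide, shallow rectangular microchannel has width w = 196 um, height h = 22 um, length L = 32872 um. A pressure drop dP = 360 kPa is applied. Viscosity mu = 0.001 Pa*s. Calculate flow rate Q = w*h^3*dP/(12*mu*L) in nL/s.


Step 1: Convert all dimensions to SI (meters).
w = 196e-6 m, h = 22e-6 m, L = 32872e-6 m, dP = 360e3 Pa
Step 2: Q = w * h^3 * dP / (12 * mu * L)
Q = 196e-6 * (22e-6)^3 * 360e3 / (12 * 0.001 * 32872e-6) = 1.9046678e-09 m^3/s
Step 3: Convert Q from m^3/s to nL/s (1 m^3 = 1e12 nL, so multiply by 1e12).
Q = 1904.668 nL/s


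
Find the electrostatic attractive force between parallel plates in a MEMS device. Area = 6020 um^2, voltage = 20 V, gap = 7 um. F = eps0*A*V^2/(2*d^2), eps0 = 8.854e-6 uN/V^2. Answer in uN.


Step 1: Identify parameters.
eps0 = 8.854e-6 uN/V^2, A = 6020 um^2, V = 20 V, d = 7 um
Step 2: Compute V^2 = 20^2 = 400
Step 3: Compute d^2 = 7^2 = 49
Step 4: F = 0.5 * 8.854e-6 * 6020 * 400 / 49
F = 0.218 uN


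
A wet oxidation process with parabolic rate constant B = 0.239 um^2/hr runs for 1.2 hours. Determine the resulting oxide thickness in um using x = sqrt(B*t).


Step 1: Compute B*t = 0.239 * 1.2 = 0.2868
Step 2: x = sqrt(0.2868)
x = 0.536 um


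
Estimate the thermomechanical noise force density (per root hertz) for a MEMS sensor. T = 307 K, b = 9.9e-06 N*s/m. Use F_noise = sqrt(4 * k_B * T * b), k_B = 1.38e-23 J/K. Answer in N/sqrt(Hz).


Step 1: Compute 4 * k_B * T * b
= 4 * 1.38e-23 * 307 * 9.9e-06
= 1.6777e-25 N^2/Hz
Step 2: F_noise = sqrt(1.6777e-25)
F_noise = 4.10e-13 N/sqrt(Hz)


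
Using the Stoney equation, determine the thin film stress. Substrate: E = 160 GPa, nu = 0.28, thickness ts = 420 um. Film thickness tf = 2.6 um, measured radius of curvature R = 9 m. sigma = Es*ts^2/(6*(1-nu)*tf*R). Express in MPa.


Step 1: Compute numerator: Es * ts^2 = 160 * 420^2 = 28224000 (GPa*um^2)
Step 2: Compute denominator (R in um): 6*(1-nu)*tf*R = 6*0.72*2.6*9e6 = 101088000.0 (um^2)
Step 3: sigma (GPa) = 28224000 / 101088000.0 = 2.79202e-01 GPa
Step 4: Convert to MPa (x1000): sigma = 279.2 MPa


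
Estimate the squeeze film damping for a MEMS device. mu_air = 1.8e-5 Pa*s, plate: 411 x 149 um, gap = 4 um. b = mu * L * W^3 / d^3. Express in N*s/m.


Step 1: Convert to SI.
L = 411e-6 m, W = 149e-6 m, d = 4e-6 m
Step 2: W^3 = (149e-6)^3 = 3.31e-12 m^3
Step 3: d^3 = (4e-6)^3 = 6.40e-17 m^3
Step 4: b = 1.8e-5 * 411e-6 * 3.31e-12 / 6.40e-17
b = 3.82e-04 N*s/m


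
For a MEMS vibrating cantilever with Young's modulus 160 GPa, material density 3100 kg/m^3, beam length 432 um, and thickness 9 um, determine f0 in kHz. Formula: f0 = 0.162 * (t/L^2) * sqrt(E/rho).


Step 1: Convert units to SI.
t_SI = 9e-6 m, L_SI = 432e-6 m
Step 2: Calculate sqrt(E/rho).
sqrt(160e9 / 3100) = 7184.21 m/s
Step 3: Compute f0.
f0 = 0.162 * 9e-6 / (432e-6)^2 * 7184.21 = 56126.6 Hz = 56.13 kHz


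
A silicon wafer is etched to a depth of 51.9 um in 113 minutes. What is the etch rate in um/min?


Step 1: Etch rate = depth / time
Step 2: rate = 51.9 / 113
rate = 0.459 um/min


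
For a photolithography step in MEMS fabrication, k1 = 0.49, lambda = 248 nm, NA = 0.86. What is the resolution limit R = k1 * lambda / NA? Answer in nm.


Step 1: Identify values: k1 = 0.49, lambda = 248 nm, NA = 0.86
Step 2: R = k1 * lambda / NA
R = 0.49 * 248 / 0.86
R = 141.3 nm
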